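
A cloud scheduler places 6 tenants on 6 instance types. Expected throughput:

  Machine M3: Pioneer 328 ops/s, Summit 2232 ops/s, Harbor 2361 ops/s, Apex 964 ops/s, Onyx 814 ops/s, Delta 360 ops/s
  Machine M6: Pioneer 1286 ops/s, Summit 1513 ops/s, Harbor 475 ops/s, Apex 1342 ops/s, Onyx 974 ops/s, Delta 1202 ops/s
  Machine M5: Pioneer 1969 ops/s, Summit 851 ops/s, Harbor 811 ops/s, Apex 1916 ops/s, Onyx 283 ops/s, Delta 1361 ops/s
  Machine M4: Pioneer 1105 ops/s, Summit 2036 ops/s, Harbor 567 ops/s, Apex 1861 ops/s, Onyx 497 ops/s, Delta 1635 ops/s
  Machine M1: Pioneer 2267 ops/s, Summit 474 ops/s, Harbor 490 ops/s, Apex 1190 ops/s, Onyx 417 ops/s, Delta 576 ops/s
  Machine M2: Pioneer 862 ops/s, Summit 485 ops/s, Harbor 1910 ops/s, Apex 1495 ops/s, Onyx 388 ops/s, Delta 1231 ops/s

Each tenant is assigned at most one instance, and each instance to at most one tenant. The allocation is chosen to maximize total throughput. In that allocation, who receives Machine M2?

Optimal: Pioneer→Machine M1 (2267 ops/s), Summit→Machine M3 (2232 ops/s), Harbor→Machine M2 (1910 ops/s), Apex→Machine M5 (1916 ops/s), Onyx→Machine M6 (974 ops/s), Delta→Machine M4 (1635 ops/s) — total 2267+2232+1910+1916+974+1635 = 10934 ops/s.
Max-entry greedy (repeatedly take the single best remaining cell) gives 10785 ops/s, worse by 149.
Harbor's own top instance is Machine M3 (2361 ops/s), but forcing Harbor→Machine M3 and reassigning the rest optimally gives only 10785 ops/s — worse by 149.

Harbor receives Machine M2.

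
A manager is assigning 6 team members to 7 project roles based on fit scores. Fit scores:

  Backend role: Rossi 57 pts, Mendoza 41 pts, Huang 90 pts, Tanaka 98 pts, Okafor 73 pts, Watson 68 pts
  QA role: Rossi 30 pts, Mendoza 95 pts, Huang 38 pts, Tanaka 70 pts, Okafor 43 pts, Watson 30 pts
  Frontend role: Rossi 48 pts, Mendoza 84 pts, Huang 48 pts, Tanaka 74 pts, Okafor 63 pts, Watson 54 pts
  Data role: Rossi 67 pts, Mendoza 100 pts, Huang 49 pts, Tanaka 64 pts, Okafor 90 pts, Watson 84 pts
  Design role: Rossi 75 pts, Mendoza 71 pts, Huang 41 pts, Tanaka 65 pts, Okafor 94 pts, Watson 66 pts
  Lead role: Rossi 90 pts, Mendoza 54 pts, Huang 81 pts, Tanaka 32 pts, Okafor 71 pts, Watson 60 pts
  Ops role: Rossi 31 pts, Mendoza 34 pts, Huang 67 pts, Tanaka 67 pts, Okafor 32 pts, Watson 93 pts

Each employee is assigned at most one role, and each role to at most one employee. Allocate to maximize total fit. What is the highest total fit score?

Maximum total: 541 pts

This is a one-to-one assignment (maximum-weight bipartite matching).
Optimal: Rossi→Lead role (90 pts), Mendoza→Data role (100 pts), Huang→Backend role (90 pts), Tanaka→Frontend role (74 pts), Okafor→Design role (94 pts), Watson→Ops role (93 pts) — total 90+100+90+74+94+93 = 541 pts.
Max-entry greedy (repeatedly take the single best remaining cell) gives 523 pts, worse by 18.
No other one-to-one assignment exceeds 541 pts.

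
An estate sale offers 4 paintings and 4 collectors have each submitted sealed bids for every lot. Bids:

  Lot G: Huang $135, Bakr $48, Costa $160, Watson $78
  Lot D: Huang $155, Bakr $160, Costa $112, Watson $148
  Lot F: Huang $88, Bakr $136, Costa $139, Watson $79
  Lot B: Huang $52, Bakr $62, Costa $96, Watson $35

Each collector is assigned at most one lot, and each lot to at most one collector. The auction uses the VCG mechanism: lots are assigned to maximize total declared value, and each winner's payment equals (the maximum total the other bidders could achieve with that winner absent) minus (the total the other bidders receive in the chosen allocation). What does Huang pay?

Efficient allocation: Huang→Lot G ($135), Bakr→Lot F ($136), Costa→Lot B ($96), Watson→Lot D ($148); total welfare W = $515.
Huang receives Lot G at value $135, so the others get W − 135 = $380.
Without Huang: best allocation of the remaining 3 bidders over all 4 lots is Bakr→Lot F ($136), Costa→Lot G ($160), Watson→Lot D ($148), total $444.
VCG payment = (others' best without Huang) − (others' welfare with Huang) = 444 − 380 = $64.

Huang pays $64.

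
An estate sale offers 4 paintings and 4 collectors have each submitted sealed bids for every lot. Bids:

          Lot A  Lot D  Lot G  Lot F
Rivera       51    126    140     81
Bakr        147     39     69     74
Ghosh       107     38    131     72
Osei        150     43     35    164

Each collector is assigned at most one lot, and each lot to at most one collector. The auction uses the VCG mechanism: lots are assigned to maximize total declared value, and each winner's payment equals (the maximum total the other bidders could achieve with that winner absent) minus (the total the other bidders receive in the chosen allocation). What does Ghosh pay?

Efficient allocation: Rivera→Lot D ($126), Bakr→Lot A ($147), Ghosh→Lot G ($131), Osei→Lot F ($164); total welfare W = $568.
Ghosh receives Lot G at value $131, so the others get W − 131 = $437.
Without Ghosh: best allocation of the remaining 3 bidders over all 4 lots is Rivera→Lot G ($140), Bakr→Lot A ($147), Osei→Lot F ($164), total $451.
VCG payment = (others' best without Ghosh) − (others' welfare with Ghosh) = 451 − 437 = $14.

Ghosh pays $14.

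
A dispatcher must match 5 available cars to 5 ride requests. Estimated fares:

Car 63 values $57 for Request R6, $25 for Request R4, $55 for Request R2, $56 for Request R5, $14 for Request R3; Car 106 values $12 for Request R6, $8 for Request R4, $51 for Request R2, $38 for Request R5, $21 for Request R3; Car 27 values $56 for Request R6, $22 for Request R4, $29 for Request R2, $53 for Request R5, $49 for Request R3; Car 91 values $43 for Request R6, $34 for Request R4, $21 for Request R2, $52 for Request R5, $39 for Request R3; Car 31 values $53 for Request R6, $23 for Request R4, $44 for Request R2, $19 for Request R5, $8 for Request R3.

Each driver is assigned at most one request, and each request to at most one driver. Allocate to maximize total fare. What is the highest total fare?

Optimal: Car 63→Request R5 ($56), Car 106→Request R2 ($51), Car 27→Request R3 ($49), Car 91→Request R4 ($34), Car 31→Request R6 ($53) — total 56+51+49+34+53 = $243.
Column-greedy (each request in turn goes to its best remaining driver) gives $203, worse by 40.

Maximum total: $243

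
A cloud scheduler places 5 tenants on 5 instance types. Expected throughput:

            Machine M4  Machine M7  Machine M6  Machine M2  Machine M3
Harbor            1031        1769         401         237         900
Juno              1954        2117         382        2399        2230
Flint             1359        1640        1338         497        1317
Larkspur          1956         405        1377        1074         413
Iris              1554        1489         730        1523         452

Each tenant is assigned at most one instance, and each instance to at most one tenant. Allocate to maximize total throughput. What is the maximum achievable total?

Treat this as an assignment problem: match each tenant to one instance.
Optimal: Harbor→Machine M7 (1769 ops/s), Juno→Machine M3 (2230 ops/s), Flint→Machine M6 (1338 ops/s), Larkspur→Machine M4 (1956 ops/s), Iris→Machine M2 (1523 ops/s) — total 1769+2230+1338+1956+1523 = 8816 ops/s.
Column-greedy (each instance in turn goes to its best remaining tenant) gives 7834 ops/s, worse by 982.

Max total: 8816 ops/s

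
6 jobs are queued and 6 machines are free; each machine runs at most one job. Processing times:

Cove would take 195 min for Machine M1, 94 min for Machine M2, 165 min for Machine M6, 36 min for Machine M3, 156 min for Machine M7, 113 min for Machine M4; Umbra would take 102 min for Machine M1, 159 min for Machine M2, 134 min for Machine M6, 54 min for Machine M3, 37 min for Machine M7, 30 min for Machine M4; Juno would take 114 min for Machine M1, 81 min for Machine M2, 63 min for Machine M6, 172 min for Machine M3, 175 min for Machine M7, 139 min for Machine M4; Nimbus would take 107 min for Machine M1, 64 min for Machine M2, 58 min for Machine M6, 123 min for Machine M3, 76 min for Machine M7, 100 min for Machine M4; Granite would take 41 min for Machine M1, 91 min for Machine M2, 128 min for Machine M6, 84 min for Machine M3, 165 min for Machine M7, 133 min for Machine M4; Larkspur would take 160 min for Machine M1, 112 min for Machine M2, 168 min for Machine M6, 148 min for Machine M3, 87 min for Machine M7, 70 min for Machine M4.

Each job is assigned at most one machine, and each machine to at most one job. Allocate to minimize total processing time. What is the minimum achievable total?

Optimal: Cove→Machine M3 (36 min), Umbra→Machine M7 (37 min), Juno→Machine M6 (63 min), Nimbus→Machine M2 (64 min), Granite→Machine M1 (41 min), Larkspur→Machine M4 (70 min) — total 36+37+63+64+41+70 = 311 min.
Row-greedy (each job in turn takes its cheapest remaining machine) gives 321 min, worse by 10.
Checked against all permutations: 311 min is optimal.

Min total: 311 min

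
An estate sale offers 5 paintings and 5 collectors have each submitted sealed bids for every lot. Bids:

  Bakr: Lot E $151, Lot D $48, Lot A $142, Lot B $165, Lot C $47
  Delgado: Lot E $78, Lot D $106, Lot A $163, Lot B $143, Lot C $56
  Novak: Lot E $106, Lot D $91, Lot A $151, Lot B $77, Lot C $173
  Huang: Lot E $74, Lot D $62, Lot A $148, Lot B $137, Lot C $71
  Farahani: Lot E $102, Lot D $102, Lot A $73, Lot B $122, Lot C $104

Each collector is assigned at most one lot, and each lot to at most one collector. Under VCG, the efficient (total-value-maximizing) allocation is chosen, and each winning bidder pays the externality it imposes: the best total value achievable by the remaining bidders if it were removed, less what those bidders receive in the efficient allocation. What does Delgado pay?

Delgado pays $31.

Efficient allocation: Bakr→Lot E ($151), Delgado→Lot A ($163), Novak→Lot C ($173), Huang→Lot B ($137), Farahani→Lot D ($102); total welfare W = $726.
Delgado receives Lot A at value $163, so the others get W − 163 = $563.
Without Delgado: best allocation of the remaining 4 bidders over all 5 lots is Bakr→Lot E ($151), Novak→Lot C ($173), Huang→Lot A ($148), Farahani→Lot B ($122), total $594.
VCG payment = (others' best without Delgado) − (others' welfare with Delgado) = 594 − 563 = $31.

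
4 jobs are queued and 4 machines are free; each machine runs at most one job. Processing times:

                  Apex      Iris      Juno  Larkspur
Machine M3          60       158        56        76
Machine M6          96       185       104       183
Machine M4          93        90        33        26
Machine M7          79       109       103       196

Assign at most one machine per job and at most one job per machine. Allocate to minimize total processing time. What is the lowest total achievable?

Treat this as an assignment problem: match each job to one machine.
Optimal: Apex→Machine M6 (96 min), Iris→Machine M7 (109 min), Juno→Machine M3 (56 min), Larkspur→Machine M4 (26 min) — total 96+109+56+26 = 287 min.
Min-entry greedy (repeatedly take the single cheapest remaining cell) gives 346 min, worse by 59.
Next-best assignment: Apex→Machine M3, Iris→Machine M7, Juno→Machine M6, Larkspur→Machine M4 = 299 min.
Swapping Juno↔Iris (Juno→Machine M7 103 min, Iris→Machine M3 158 min) adds 96.

Min total: 287 min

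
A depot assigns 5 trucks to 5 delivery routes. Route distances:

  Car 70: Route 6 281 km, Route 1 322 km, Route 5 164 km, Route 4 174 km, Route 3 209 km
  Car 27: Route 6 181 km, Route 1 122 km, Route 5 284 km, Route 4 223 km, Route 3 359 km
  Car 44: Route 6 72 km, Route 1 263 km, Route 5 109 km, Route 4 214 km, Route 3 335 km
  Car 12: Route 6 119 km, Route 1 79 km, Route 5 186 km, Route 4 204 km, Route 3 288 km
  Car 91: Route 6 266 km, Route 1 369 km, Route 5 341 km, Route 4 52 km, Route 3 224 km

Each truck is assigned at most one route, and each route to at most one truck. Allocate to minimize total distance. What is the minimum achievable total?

Minimum total: 611 km

Optimal: Car 70→Route 3 (209 km), Car 27→Route 1 (122 km), Car 44→Route 5 (109 km), Car 12→Route 6 (119 km), Car 91→Route 4 (52 km) — total 209+122+109+119+52 = 611 km.
Row-greedy (each truck in turn takes its cheapest remaining route) gives 786 km, worse by 175.
Next-best assignment: Car 70→Route 3, Car 27→Route 6, Car 44→Route 5, Car 12→Route 1, Car 91→Route 4 = 630 km.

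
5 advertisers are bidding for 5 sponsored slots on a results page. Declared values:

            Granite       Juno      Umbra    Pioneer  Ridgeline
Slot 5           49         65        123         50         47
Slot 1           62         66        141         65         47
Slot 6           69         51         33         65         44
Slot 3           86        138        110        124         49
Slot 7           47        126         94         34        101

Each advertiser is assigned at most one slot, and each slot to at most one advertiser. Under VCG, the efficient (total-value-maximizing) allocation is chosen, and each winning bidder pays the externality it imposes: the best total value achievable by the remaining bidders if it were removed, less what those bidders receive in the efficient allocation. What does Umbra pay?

Efficient allocation: Granite→Slot 6 ($69), Juno→Slot 7 ($126), Umbra→Slot 1 ($141), Pioneer→Slot 3 ($124), Ridgeline→Slot 5 ($47); total welfare W = $507.
Umbra receives Slot 1 at value $141, so the others get W − 141 = $366.
Without Umbra: best allocation of the remaining 4 bidders over all 5 slots is Granite→Slot 6 ($69), Juno→Slot 3 ($138), Pioneer→Slot 1 ($65), Ridgeline→Slot 7 ($101), total $373.
VCG payment = (others' best without Umbra) − (others' welfare with Umbra) = 373 − 366 = $7.

Umbra pays $7.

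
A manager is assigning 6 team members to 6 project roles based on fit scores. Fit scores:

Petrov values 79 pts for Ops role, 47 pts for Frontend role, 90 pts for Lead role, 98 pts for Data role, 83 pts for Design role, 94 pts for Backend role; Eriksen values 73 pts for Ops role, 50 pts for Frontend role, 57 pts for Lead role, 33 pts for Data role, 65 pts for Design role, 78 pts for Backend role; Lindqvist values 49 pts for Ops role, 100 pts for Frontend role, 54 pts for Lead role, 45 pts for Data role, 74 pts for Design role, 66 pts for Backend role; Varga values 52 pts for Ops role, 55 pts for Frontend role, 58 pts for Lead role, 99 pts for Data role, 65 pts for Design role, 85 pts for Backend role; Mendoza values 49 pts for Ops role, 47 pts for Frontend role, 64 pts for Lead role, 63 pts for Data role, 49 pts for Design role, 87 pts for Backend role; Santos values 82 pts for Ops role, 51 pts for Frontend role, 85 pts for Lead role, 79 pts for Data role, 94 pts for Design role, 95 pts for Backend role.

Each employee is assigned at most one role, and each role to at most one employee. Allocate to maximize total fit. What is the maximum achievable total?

Optimal: Petrov→Lead role (90 pts), Eriksen→Ops role (73 pts), Lindqvist→Frontend role (100 pts), Varga→Data role (99 pts), Mendoza→Backend role (87 pts), Santos→Design role (94 pts) — total 90+73+100+99+87+94 = 543 pts.
Max-entry greedy (repeatedly take the single best remaining cell) gives 506 pts, worse by 37.
Next-best assignment: Petrov→Design role, Eriksen→Ops role, Lindqvist→Frontend role, Varga→Data role, Mendoza→Backend role, Santos→Lead role = 527 pts.
Swapping Eriksen↔Santos (Eriksen→Design role 65 pts, Santos→Ops role 82 pts) loses 20.

Maximum total: 543 pts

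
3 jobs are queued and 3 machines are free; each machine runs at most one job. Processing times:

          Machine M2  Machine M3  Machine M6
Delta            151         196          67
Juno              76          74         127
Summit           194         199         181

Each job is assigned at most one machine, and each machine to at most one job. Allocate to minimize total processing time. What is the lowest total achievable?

Min total: 335 min

This is a one-to-one assignment (minimum-cost bipartite matching).
Optimal: Delta→Machine M6 (67 min), Juno→Machine M3 (74 min), Summit→Machine M2 (194 min) — total 67+74+194 = 335 min.
Column-greedy (each machine in turn goes to its cheapest remaining job) gives 453 min, worse by 118.
Next-best assignment: Delta→Machine M6, Juno→Machine M2, Summit→Machine M3 = 342 min.
Every other assignment is strictly worse.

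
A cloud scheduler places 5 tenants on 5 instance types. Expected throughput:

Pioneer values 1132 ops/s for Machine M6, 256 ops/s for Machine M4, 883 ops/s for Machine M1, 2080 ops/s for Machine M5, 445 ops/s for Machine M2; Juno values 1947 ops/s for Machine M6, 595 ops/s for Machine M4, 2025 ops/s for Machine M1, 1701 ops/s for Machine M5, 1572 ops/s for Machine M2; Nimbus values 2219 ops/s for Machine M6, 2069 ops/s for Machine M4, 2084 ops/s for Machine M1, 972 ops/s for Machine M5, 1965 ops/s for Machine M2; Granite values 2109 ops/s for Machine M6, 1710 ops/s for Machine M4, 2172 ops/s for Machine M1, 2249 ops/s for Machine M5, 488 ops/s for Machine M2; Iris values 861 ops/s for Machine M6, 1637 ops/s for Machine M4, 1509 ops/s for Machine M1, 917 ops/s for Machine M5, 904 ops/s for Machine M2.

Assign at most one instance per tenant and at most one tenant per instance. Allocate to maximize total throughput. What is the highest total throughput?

Maximum total: 9816 ops/s

Treat this as an assignment problem: match each tenant to one instance.
Optimal: Pioneer→Machine M5 (2080 ops/s), Juno→Machine M1 (2025 ops/s), Nimbus→Machine M2 (1965 ops/s), Granite→Machine M6 (2109 ops/s), Iris→Machine M4 (1637 ops/s) — total 2080+2025+1965+2109+1637 = 9816 ops/s.
Row-greedy (each tenant in turn takes its best remaining instance) gives 8938 ops/s, worse by 878.
Next-best assignment: Pioneer→Machine M5, Juno→Machine M6, Nimbus→Machine M2, Granite→Machine M1, Iris→Machine M4 = 9801 ops/s.
Swapping Granite↔Nimbus (Granite→Machine M2 488 ops/s, Nimbus→Machine M6 2219 ops/s) loses 1367.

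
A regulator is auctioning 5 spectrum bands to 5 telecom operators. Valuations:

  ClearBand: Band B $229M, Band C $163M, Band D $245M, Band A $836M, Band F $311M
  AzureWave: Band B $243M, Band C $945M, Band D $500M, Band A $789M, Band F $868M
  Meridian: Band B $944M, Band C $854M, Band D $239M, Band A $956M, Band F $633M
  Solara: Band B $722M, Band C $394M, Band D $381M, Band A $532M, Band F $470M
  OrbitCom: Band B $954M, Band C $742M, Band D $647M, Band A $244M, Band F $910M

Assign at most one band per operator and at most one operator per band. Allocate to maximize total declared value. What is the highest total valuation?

Max total: $4016M

Optimal: ClearBand→Band A ($836M), AzureWave→Band C ($945M), Meridian→Band B ($944M), Solara→Band D ($381M), OrbitCom→Band F ($910M) — total 836+945+944+381+910 = $4016M.
Max-entry greedy (repeatedly take the single best remaining cell) gives $3570M, worse by 446.
Next-best assignment: ClearBand→Band A, AzureWave→Band F, Meridian→Band C, Solara→Band B, OrbitCom→Band D = $3927M.
Checked against all permutations: $4016M is optimal.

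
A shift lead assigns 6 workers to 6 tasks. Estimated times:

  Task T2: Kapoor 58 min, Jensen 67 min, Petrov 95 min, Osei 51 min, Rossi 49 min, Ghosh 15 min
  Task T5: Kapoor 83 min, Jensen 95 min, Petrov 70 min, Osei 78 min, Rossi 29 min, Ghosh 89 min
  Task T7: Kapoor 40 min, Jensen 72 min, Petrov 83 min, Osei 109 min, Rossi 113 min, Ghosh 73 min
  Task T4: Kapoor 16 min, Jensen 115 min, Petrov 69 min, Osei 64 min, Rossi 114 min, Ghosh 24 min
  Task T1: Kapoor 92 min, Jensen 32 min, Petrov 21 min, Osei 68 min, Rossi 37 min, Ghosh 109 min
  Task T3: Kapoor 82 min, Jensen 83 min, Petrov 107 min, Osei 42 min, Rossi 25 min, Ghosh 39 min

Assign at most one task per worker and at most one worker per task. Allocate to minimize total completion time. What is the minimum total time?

Optimal: Kapoor→Task T4 (16 min), Jensen→Task T7 (72 min), Petrov→Task T1 (21 min), Osei→Task T3 (42 min), Rossi→Task T5 (29 min), Ghosh→Task T2 (15 min) — total 16+72+21+42+29+15 = 195 min.
Row-greedy (each worker in turn takes its cheapest remaining task) gives 282 min, worse by 87.
Next-best assignment: Kapoor→Task T4, Jensen→Task T1, Petrov→Task T7, Osei→Task T3, Rossi→Task T5, Ghosh→Task T2 = 217 min.

Min total: 195 min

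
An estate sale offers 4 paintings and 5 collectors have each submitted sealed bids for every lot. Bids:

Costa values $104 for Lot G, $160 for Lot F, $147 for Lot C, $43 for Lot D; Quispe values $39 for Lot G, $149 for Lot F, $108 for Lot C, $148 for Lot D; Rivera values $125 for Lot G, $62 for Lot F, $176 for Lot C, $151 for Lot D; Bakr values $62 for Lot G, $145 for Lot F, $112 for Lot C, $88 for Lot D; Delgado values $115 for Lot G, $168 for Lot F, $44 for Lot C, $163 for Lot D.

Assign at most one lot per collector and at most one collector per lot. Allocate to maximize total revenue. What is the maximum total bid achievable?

Optimal: Delgado→Lot G ($115), Costa→Lot F ($160), Rivera→Lot C ($176), Quispe→Lot D ($148) — total 115+160+176+148 = $599.
Column-greedy (each lot in turn goes to its best remaining collector) gives $588, worse by 11.
Next-best assignment: Costa→Lot G, Delgado→Lot F, Rivera→Lot C, Quispe→Lot D = $596.
No other one-to-one assignment exceeds $599.

Max total: $599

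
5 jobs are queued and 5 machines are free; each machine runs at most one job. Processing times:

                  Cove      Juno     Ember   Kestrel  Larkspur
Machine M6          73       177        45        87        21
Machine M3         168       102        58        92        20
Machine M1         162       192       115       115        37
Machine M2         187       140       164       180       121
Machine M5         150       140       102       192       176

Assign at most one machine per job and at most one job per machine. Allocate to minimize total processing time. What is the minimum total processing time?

Optimal: Cove→Machine M6 (73 min), Juno→Machine M2 (140 min), Ember→Machine M5 (102 min), Kestrel→Machine M3 (92 min), Larkspur→Machine M1 (37 min) — total 73+140+102+92+37 = 444 min.
Checked against all permutations: 444 min is optimal.

Min total: 444 min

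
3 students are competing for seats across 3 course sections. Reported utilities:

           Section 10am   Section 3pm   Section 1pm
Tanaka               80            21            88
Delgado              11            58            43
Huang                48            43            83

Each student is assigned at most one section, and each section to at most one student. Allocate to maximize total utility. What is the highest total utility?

Optimal: Tanaka→Section 10am (80 points), Delgado→Section 3pm (58 points), Huang→Section 1pm (83 points) — total 80+58+83 = 221 points.
Row-greedy (each student in turn takes its best remaining section) gives 194 points, worse by 27.
Swapping Delgado↔Huang (Delgado→Section 1pm 43 points, Huang→Section 3pm 43 points) loses 55.
No other one-to-one assignment exceeds 221 points.

Max total: 221 points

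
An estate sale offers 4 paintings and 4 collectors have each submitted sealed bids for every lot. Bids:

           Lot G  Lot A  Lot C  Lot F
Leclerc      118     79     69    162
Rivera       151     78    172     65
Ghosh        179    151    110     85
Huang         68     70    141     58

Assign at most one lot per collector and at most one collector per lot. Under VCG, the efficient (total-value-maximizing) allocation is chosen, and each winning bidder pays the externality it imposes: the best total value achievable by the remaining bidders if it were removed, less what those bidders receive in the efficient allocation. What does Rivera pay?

Rivera pays $28.

Efficient allocation: Leclerc→Lot F ($162), Rivera→Lot G ($151), Ghosh→Lot A ($151), Huang→Lot C ($141); total welfare W = $605.
Rivera receives Lot G at value $151, so the others get W − 151 = $454.
Without Rivera: best allocation of the remaining 3 bidders over all 4 lots is Leclerc→Lot F ($162), Ghosh→Lot G ($179), Huang→Lot C ($141), total $482.
VCG payment = (others' best without Rivera) − (others' welfare with Rivera) = 482 − 454 = $28.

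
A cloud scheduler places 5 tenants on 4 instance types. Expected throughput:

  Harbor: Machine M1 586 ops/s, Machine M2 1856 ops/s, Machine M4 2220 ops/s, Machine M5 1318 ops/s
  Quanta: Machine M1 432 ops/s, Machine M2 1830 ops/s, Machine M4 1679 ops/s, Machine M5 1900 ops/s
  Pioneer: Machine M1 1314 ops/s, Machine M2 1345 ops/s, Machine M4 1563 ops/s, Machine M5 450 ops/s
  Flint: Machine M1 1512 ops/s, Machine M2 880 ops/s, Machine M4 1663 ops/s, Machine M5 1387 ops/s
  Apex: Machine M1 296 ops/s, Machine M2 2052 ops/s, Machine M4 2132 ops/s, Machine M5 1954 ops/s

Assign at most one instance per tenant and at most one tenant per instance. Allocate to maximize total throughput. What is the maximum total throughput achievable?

Optimal: Flint→Machine M1 (1512 ops/s), Apex→Machine M2 (2052 ops/s), Harbor→Machine M4 (2220 ops/s), Quanta→Machine M5 (1900 ops/s) — total 1512+2052+2220+1900 = 7684 ops/s.
Row-greedy (each tenant in turn takes its best remaining instance) gives 6977 ops/s, worse by 707.
Next-best assignment: Flint→Machine M1, Quanta→Machine M2, Harbor→Machine M4, Apex→Machine M5 = 7516 ops/s.
Swapping Apex↔Harbor (Apex→Machine M4 2132 ops/s, Harbor→Machine M2 1856 ops/s) loses 284.

Maximum total: 7684 ops/s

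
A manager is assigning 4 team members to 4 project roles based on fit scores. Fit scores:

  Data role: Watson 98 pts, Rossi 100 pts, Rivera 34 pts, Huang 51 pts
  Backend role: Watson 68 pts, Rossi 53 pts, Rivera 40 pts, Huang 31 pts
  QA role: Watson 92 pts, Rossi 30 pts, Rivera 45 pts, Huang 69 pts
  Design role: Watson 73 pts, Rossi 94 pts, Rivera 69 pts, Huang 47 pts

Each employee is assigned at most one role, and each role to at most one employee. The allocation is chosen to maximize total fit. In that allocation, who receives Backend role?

This is a one-to-one assignment (maximum-weight bipartite matching).
Optimal: Watson→Backend role (68 pts), Rossi→Data role (100 pts), Rivera→Design role (69 pts), Huang→QA role (69 pts) — total 68+100+69+69 = 306 pts.
Max-entry greedy (repeatedly take the single best remaining cell) gives 292 pts, worse by 14.
Every other assignment is strictly worse.
Watson's own top role is Data role (98 pts), but forcing Watson→Data role and reassigning the rest optimally gives only 301 pts — worse by 5.

Watson receives Backend role.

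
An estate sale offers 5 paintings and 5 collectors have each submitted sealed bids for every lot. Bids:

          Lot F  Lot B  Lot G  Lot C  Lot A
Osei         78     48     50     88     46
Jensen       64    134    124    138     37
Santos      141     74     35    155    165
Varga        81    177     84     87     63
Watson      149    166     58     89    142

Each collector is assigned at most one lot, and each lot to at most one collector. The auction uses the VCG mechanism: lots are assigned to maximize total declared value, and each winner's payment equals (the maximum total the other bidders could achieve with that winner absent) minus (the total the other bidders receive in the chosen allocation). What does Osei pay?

Osei pays $14.

Efficient allocation: Osei→Lot C ($88), Jensen→Lot G ($124), Santos→Lot A ($165), Varga→Lot B ($177), Watson→Lot F ($149); total welfare W = $703.
Osei receives Lot C at value $88, so the others get W − 88 = $615.
Without Osei: best allocation of the remaining 4 bidders over all 5 lots is Jensen→Lot C ($138), Santos→Lot A ($165), Varga→Lot B ($177), Watson→Lot F ($149), total $629.
VCG payment = (others' best without Osei) − (others' welfare with Osei) = 629 − 615 = $14.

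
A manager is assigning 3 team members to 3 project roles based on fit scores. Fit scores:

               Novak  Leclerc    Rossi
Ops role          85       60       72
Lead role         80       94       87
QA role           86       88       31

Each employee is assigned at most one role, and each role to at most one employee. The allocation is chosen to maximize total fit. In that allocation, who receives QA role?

Leclerc receives QA role.

Optimal: Novak→Ops role (85 pts), Leclerc→QA role (88 pts), Rossi→Lead role (87 pts) — total 85+88+87 = 260 pts.
Row-greedy (each employee in turn takes its best remaining role) gives 252 pts, worse by 8.
Next-best assignment: Novak→QA role, Leclerc→Lead role, Rossi→Ops role = 252 pts.
Swapping Novak↔Rossi (Novak→Lead role 80 pts, Rossi→Ops role 72 pts) loses 20.
Leclerc's own top role is Lead role (94 pts), but forcing Leclerc→Lead role and reassigning the rest optimally gives only 252 pts — worse by 8.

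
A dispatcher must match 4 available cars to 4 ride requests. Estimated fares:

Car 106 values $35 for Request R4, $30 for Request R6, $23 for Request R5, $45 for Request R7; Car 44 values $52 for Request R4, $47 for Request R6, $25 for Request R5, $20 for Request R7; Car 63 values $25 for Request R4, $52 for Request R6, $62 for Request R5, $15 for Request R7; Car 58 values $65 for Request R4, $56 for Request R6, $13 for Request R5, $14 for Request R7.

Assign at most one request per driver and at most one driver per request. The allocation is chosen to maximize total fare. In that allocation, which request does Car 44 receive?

Optimal: Car 106→Request R7 ($45), Car 44→Request R6 ($47), Car 63→Request R5 ($62), Car 58→Request R4 ($65) — total 45+47+62+65 = $219.
Column-greedy (each request in turn goes to its best remaining driver) gives $187, worse by 32.
Swapping Car 106↔Car 44 (Car 106→Request R6 $30, Car 44→Request R7 $20) loses 42.
Car 44's own top request is Request R4 ($52), but forcing Car 44→Request R4 and reassigning the rest optimally gives only $215 — worse by 4.

Car 44 receives Request R6.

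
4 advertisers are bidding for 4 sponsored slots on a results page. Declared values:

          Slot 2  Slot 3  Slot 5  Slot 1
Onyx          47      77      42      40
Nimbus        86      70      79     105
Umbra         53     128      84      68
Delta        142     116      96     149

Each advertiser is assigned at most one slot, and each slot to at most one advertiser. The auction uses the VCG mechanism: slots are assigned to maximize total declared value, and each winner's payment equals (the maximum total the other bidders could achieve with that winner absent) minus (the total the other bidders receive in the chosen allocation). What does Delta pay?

Efficient allocation: Onyx→Slot 5 ($42), Nimbus→Slot 1 ($105), Umbra→Slot 3 ($128), Delta→Slot 2 ($142); total welfare W = $417.
Delta receives Slot 2 at value $142, so the others get W − 142 = $275.
Without Delta: best allocation of the remaining 3 bidders over all 4 slots is Onyx→Slot 2 ($47), Nimbus→Slot 1 ($105), Umbra→Slot 3 ($128), total $280.
VCG payment = (others' best without Delta) − (others' welfare with Delta) = 280 − 275 = $5.

Delta pays $5.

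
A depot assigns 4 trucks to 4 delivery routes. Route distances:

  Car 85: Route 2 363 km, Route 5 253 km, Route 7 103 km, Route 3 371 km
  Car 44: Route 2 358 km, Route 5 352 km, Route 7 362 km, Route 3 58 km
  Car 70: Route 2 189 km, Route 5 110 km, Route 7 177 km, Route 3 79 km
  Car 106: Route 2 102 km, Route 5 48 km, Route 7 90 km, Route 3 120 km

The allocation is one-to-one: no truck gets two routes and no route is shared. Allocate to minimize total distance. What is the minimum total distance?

This is the linear assignment problem.
Optimal: Car 85→Route 7 (103 km), Car 44→Route 3 (58 km), Car 70→Route 5 (110 km), Car 106→Route 2 (102 km) — total 103+58+110+102 = 373 km.
Min-entry greedy (repeatedly take the single cheapest remaining cell) gives 398 km, worse by 25.
Next-best assignment: Car 85→Route 7, Car 44→Route 3, Car 70→Route 2, Car 106→Route 5 = 398 km.

Min total: 373 km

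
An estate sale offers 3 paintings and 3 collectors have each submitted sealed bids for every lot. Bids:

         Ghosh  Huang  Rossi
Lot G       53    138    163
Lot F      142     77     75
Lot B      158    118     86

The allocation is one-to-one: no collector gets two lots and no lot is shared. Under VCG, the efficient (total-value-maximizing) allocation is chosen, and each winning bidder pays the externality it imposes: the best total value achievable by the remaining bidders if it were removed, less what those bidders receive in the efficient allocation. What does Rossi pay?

Efficient allocation: Ghosh→Lot F ($142), Huang→Lot B ($118), Rossi→Lot G ($163); total welfare W = $423.
Rossi receives Lot G at value $163, so the others get W − 163 = $260.
Without Rossi: best allocation of the remaining 2 bidders over all 3 lots is Ghosh→Lot B ($158), Huang→Lot G ($138), total $296.
VCG payment = (others' best without Rossi) − (others' welfare with Rossi) = 296 − 260 = $36.

Rossi pays $36.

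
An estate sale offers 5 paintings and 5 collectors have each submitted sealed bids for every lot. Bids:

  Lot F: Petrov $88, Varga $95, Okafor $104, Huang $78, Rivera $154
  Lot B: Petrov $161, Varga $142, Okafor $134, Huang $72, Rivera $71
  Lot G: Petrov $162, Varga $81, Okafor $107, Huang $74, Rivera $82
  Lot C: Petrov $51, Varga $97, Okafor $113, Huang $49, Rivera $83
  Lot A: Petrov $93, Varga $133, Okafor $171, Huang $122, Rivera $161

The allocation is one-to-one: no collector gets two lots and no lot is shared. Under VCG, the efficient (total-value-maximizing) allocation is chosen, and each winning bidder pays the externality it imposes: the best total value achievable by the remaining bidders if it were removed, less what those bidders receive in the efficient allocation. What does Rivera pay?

Efficient allocation: Petrov→Lot G ($162), Varga→Lot B ($142), Okafor→Lot C ($113), Huang→Lot A ($122), Rivera→Lot F ($154); total welfare W = $693.
Rivera receives Lot F at value $154, so the others get W − 154 = $539.
Without Rivera: best allocation of the remaining 4 bidders over all 5 lots is Petrov→Lot G ($162), Varga→Lot B ($142), Okafor→Lot A ($171), Huang→Lot F ($78), total $553.
VCG payment = (others' best without Rivera) − (others' welfare with Rivera) = 553 − 539 = $14.

Rivera pays $14.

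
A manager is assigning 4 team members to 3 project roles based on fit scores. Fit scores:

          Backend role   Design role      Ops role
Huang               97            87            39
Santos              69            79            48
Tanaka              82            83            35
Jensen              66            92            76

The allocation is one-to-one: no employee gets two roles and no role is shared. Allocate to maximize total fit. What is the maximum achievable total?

Max total: 256 pts

Treat this as an assignment problem: match each employee to one role.
Optimal: Huang→Backend role (97 pts), Tanaka→Design role (83 pts), Jensen→Ops role (76 pts) — total 97+83+76 = 256 pts.
Max-entry greedy (repeatedly take the single best remaining cell) gives 237 pts, worse by 19.
Next-best assignment: Huang→Backend role, Santos→Design role, Jensen→Ops role = 252 pts.
Every other assignment is strictly worse.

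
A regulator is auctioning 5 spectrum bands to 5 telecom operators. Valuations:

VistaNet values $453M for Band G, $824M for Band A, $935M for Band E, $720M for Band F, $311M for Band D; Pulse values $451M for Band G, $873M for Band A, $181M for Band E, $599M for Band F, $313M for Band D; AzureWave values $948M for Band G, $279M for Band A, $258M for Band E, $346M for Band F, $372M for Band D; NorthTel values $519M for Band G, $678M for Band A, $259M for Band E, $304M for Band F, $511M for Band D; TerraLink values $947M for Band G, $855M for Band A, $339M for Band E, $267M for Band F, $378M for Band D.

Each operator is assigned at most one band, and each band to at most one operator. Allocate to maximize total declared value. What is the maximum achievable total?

Optimal: VistaNet→Band E ($935M), Pulse→Band F ($599M), AzureWave→Band G ($948M), NorthTel→Band D ($511M), TerraLink→Band A ($855M) — total 935+599+948+511+855 = $3848M.
Max-entry greedy (repeatedly take the single best remaining cell) gives $3534M, worse by 314.

Maximum total: $3848M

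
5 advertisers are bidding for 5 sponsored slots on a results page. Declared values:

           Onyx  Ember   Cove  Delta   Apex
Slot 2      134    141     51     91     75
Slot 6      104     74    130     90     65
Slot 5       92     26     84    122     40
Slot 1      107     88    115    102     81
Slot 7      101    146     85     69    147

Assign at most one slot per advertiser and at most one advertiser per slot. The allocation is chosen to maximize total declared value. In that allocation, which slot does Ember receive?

Optimal: Onyx→Slot 1 ($107), Ember→Slot 2 ($141), Cove→Slot 6 ($130), Delta→Slot 5 ($122), Apex→Slot 7 ($147) — total 107+141+130+122+147 = $647.
Row-greedy (each advertiser in turn takes its best remaining slot) gives $613, worse by 34.
Ember's own top slot is Slot 7 ($146), but forcing Ember→Slot 7 and reassigning the rest optimally gives only $613 — worse by 34.

Ember receives Slot 2.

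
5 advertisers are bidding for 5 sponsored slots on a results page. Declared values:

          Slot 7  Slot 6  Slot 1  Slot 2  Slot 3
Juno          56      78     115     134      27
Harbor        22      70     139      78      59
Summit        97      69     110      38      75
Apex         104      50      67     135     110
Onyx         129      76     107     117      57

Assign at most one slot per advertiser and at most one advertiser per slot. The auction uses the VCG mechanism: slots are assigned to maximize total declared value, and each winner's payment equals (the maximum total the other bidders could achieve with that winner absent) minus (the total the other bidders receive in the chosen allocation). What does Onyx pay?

Onyx pays $28.

Efficient allocation: Juno→Slot 2 ($134), Harbor→Slot 1 ($139), Summit→Slot 6 ($69), Apex→Slot 3 ($110), Onyx→Slot 7 ($129); total welfare W = $581.
Onyx receives Slot 7 at value $129, so the others get W − 129 = $452.
Without Onyx: best allocation of the remaining 4 bidders over all 5 slots is Juno→Slot 2 ($134), Harbor→Slot 1 ($139), Summit→Slot 7 ($97), Apex→Slot 3 ($110), total $480.
VCG payment = (others' best without Onyx) − (others' welfare with Onyx) = 480 − 452 = $28.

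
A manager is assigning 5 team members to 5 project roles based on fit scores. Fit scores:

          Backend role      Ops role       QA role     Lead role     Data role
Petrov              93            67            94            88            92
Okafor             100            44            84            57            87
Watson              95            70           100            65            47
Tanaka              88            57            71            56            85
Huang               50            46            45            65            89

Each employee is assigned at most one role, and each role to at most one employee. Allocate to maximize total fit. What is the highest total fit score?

This is a one-to-one assignment (maximum-weight bipartite matching).
Optimal: Petrov→Lead role (88 pts), Okafor→Backend role (100 pts), Watson→QA role (100 pts), Tanaka→Ops role (57 pts), Huang→Data role (89 pts) — total 88+100+100+57+89 = 434 pts.
Column-greedy (each role in turn goes to its best remaining employee) gives 414 pts, worse by 20.
No other one-to-one assignment exceeds 434 pts.

Maximum total: 434 pts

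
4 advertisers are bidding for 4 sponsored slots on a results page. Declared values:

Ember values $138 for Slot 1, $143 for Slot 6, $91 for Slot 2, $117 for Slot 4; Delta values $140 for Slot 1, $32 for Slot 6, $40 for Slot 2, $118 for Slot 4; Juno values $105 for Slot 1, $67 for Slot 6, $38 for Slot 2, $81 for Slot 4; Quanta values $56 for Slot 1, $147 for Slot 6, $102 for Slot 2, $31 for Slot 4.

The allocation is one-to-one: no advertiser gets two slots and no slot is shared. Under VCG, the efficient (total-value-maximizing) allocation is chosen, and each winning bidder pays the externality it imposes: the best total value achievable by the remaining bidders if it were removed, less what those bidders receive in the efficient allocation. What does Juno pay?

Juno pays $41.

Efficient allocation: Ember→Slot 6 ($143), Delta→Slot 4 ($118), Juno→Slot 1 ($105), Quanta→Slot 2 ($102); total welfare W = $468.
Juno receives Slot 1 at value $105, so the others get W − 105 = $363.
Without Juno: best allocation of the remaining 3 bidders over all 4 slots is Ember→Slot 4 ($117), Delta→Slot 1 ($140), Quanta→Slot 6 ($147), total $404.
VCG payment = (others' best without Juno) − (others' welfare with Juno) = 404 − 363 = $41.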